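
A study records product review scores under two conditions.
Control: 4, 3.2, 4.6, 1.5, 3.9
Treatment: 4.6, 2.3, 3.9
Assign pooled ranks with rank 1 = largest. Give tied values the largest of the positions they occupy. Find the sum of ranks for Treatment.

14

Sorted (descending): 4.6, 4.6, 4, 3.9, 3.9, 3.2, 2.3, 1.5
The 2 values of 4.6 occupy positions 1–2 → each gets rank 2.
The 2 values of 3.9 occupy positions 4–5 → each gets rank 5.
Treatment values → pooled ranks: 4.6→2, 2.3→7, 3.9→5
Rank sum = 2 + 7 + 5 = 14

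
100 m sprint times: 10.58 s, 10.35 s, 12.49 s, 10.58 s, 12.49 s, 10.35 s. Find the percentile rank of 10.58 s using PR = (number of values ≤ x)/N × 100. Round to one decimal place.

66.7

N = 6.
Strictly below 10.58: 2. Equal to 10.58: 2.
PR = 4/6 × 100 = 66.7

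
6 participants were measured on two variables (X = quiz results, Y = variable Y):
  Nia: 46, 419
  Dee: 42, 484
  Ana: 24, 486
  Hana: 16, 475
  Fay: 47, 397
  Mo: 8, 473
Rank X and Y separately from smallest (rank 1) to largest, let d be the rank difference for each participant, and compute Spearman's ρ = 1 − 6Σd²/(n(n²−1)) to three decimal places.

Ranks of variable 1: 5, 4, 3, 2, 6, 1
Ranks of variable 2: 2, 5, 6, 4, 1, 3
d = r₁ − r₂: 3, -1, -3, -2, 5, -2
d²: 9, 1, 9, 4, 25, 4; Σd² = 52
ρ = 1 − 6·52/(6·35) = 1 − 312/210 = -0.486

-0.486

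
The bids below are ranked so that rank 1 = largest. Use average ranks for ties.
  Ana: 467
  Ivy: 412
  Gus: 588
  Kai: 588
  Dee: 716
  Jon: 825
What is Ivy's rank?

6

Sorted (descending): 825, 716, 588, 588, 467, 412
The 2 values of 588 occupy positions 3–4 → average rank (3+4)/2 = 3.5.
Ivy has value 412 → rank 6.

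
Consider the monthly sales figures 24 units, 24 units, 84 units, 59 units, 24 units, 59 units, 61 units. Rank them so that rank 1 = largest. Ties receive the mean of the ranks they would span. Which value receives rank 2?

61

Sorted (descending): 84, 61, 59, 59, 24, 24, 24
The 2 values of 59 occupy positions 3–4 → average rank (3+4)/2 = 3.5.
The 3 values of 24 occupy positions 5–7 → average rank 6.
Rank 2 → value 61.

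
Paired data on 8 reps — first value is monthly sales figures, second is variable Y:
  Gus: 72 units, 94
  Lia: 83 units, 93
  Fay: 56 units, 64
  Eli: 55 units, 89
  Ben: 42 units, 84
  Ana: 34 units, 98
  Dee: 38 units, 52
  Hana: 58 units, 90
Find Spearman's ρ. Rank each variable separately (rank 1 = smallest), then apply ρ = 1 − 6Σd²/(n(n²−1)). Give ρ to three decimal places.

0.238

Ranks of variable 1: 7, 8, 5, 4, 3, 1, 2, 6
Ranks of variable 2: 7, 6, 2, 4, 3, 8, 1, 5
d = r₁ − r₂: 0, 2, 3, 0, 0, -7, 1, 1
d²: 0, 4, 9, 0, 0, 49, 1, 1; Σd² = 64
ρ = 1 − 6·64/(8·63) = 1 − 384/504 = 0.238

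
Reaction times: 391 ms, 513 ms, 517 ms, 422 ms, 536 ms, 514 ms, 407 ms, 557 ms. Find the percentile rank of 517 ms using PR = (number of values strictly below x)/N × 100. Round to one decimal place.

N = 8.
Strictly below 517: 5. Equal to 517: 1.
PR = 5/8 × 100 = 62.5

62.5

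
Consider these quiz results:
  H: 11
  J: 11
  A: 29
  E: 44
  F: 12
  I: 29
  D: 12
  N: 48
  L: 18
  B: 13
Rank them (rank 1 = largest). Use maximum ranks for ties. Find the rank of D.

8

Sorted (descending): 48, 44, 29, 29, 18, 13, 12, 12, 11, 11
The 2 values of 29 occupy positions 3–4 → each gets rank 4.
The 2 values of 12 occupy positions 7–8 → each gets rank 8.
The 2 values of 11 occupy positions 9–10 → each gets rank 10.
D has value 12 → rank 8.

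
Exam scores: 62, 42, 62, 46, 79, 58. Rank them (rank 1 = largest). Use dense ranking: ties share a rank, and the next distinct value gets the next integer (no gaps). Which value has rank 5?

Sorted (descending): 79, 62, 62, 58, 46, 42
The 2 values of 62 share dense rank 2.
Remaining distinct values take the next consecutive integers.
Rank 5 → value 42.

42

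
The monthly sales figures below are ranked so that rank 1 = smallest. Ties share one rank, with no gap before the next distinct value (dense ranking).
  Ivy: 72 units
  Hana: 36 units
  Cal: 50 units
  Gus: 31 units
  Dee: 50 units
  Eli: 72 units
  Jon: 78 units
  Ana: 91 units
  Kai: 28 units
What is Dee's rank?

4

Sorted (ascending): 28, 31, 36, 50, 50, 72, 72, 78, 91
The 2 values of 50 share dense rank 4.
The 2 values of 72 share dense rank 5.
Remaining distinct values take the next consecutive integers.
Dee has value 50 units → rank 4.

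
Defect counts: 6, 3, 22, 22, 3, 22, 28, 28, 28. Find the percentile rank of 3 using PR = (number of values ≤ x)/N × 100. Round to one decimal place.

22.2

N = 9.
Strictly below 3: 0. Equal to 3: 2.
PR = 2/9 × 100 = 22.2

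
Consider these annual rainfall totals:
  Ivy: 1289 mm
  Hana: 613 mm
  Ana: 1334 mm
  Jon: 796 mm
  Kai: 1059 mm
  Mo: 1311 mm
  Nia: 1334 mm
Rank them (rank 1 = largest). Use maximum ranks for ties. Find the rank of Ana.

2

Sorted (descending): 1334, 1334, 1311, 1289, 1059, 796, 613
The 2 values of 1334 occupy positions 1–2 → each gets rank 2.
Ana has value 1334 mm → rank 2.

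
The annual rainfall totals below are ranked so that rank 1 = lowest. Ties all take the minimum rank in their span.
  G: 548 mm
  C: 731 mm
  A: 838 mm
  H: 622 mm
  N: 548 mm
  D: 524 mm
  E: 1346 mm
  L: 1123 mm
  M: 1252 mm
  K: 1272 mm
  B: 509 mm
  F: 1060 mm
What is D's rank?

2

Sorted (ascending): 509, 524, 548, 548, 622, 731, 838, 1060, 1123, 1252, 1272, 1346
The 2 values of 548 occupy positions 3–4 → each gets rank 3.
D has value 524 mm → rank 2.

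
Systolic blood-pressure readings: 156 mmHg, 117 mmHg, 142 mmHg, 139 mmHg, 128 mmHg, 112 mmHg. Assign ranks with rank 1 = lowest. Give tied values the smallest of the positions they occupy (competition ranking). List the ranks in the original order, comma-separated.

Sorted (ascending): 112, 117, 128, 139, 142, 156
No ties — each value takes its position as its rank.

6, 2, 5, 4, 3, 1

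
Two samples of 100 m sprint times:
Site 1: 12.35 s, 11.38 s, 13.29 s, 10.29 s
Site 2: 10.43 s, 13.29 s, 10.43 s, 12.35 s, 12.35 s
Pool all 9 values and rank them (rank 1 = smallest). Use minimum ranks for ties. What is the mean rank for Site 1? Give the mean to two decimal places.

Sorted (ascending): 10.29, 10.43, 10.43, 11.38, 12.35, 12.35, 12.35, 13.29, 13.29
The 2 values of 10.43 occupy positions 2–3 → each gets rank 2.
The 3 values of 12.35 occupy positions 5–7 → each gets rank 5.
The 2 values of 13.29 occupy positions 8–9 → each gets rank 8.
Site 1 values → pooled ranks: 12.35→5, 11.38→4, 13.29→8, 10.29→1
Mean rank = (5 + 4 + 8 + 1) / 4 = 4.50

4.50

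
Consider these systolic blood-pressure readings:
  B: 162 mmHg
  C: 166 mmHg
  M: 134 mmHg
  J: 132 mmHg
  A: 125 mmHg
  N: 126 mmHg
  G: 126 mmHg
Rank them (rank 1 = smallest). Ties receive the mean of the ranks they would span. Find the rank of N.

2.5

Sorted (ascending): 125, 126, 126, 132, 134, 162, 166
The 2 values of 126 occupy positions 2–3 → average rank (2+3)/2 = 2.5.
N has value 126 mmHg → rank 2.5.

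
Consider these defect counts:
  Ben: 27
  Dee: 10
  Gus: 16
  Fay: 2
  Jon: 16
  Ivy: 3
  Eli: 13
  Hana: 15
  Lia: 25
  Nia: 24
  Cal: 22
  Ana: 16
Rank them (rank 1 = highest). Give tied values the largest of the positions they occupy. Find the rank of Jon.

Sorted (descending): 27, 25, 24, 22, 16, 16, 16, 15, 13, 10, 3, 2
The 3 values of 16 occupy positions 5–7 → each gets rank 7.
Jon has value 16 → rank 7.

7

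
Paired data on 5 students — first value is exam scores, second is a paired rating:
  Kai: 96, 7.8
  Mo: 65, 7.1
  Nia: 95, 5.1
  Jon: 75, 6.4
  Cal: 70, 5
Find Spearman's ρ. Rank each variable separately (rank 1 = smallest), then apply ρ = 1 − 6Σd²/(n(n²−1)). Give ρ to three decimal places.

Ranks of variable 1: 5, 1, 4, 3, 2
Ranks of variable 2: 5, 4, 2, 3, 1
d = r₁ − r₂: 0, -3, 2, 0, 1
d²: 0, 9, 4, 0, 1; Σd² = 14
ρ = 1 − 6·14/(5·24) = 1 − 84/120 = 0.300

0.300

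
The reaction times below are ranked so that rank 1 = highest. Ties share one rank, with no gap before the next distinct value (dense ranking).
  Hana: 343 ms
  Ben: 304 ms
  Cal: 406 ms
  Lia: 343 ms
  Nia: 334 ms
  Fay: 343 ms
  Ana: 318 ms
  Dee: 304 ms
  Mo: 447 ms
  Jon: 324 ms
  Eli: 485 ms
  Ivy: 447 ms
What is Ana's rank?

7

Sorted (descending): 485, 447, 447, 406, 343, 343, 343, 334, 324, 318, 304, 304
The 2 values of 447 share dense rank 2.
The 3 values of 343 share dense rank 4.
The 2 values of 304 share dense rank 8.
Remaining distinct values take the next consecutive integers.
Ana has value 318 ms → rank 7.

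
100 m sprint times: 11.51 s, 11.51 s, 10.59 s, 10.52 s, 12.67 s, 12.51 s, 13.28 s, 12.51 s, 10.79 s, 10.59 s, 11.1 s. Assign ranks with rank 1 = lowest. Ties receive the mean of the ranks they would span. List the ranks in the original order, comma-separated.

6.5, 6.5, 2.5, 1, 10, 8.5, 11, 8.5, 4, 2.5, 5

Sorted (ascending): 10.52, 10.59, 10.59, 10.79, 11.1, 11.51, 11.51, 12.51, 12.51, 12.67, 13.28
The 2 values of 10.59 occupy positions 2–3 → average rank (2+3)/2 = 2.5.
The 2 values of 11.51 occupy positions 6–7 → average rank (6+7)/2 = 6.5.
The 2 values of 12.51 occupy positions 8–9 → average rank (8+9)/2 = 8.5.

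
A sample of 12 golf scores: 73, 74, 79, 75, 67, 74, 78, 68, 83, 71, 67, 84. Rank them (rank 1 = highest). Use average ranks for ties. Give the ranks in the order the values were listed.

8, 6.5, 3, 5, 11.5, 6.5, 4, 10, 2, 9, 11.5, 1

Sorted (descending): 84, 83, 79, 78, 75, 74, 74, 73, 71, 68, 67, 67
The 2 values of 74 occupy positions 6–7 → average rank (6+7)/2 = 6.5.
The 2 values of 67 occupy positions 11–12 → average rank (11+12)/2 = 11.5.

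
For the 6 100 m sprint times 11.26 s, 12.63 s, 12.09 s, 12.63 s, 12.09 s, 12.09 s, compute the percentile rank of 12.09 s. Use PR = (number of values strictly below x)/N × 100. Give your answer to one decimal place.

16.7

N = 6.
Strictly below 12.09: 1. Equal to 12.09: 3.
PR = 1/6 × 100 = 16.7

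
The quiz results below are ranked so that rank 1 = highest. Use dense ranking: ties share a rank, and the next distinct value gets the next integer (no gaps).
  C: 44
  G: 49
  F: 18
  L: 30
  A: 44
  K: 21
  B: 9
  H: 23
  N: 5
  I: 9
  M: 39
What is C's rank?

Sorted (descending): 49, 44, 44, 39, 30, 23, 21, 18, 9, 9, 5
The 2 values of 44 share dense rank 2.
The 2 values of 9 share dense rank 8.
Remaining distinct values take the next consecutive integers.
C has value 44 → rank 2.

2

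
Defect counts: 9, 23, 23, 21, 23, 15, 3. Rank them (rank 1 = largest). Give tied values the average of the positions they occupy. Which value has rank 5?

15

Sorted (descending): 23, 23, 23, 21, 15, 9, 3
The 3 values of 23 occupy positions 1–3 → average rank 2.
Rank 5 → value 15.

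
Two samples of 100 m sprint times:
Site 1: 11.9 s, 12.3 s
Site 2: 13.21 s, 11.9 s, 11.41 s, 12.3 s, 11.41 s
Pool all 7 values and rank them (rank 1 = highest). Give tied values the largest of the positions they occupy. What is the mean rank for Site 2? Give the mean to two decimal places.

4.60

Sorted (descending): 13.21, 12.3, 12.3, 11.9, 11.9, 11.41, 11.41
The 2 values of 12.3 occupy positions 2–3 → each gets rank 3.
The 2 values of 11.9 occupy positions 4–5 → each gets rank 5.
The 2 values of 11.41 occupy positions 6–7 → each gets rank 7.
Site 2 values → pooled ranks: 13.21→1, 11.9→5, 11.41→7, 12.3→3, 11.41→7
Mean rank = (1 + 5 + 7 + 3 + 7) / 5 = 4.60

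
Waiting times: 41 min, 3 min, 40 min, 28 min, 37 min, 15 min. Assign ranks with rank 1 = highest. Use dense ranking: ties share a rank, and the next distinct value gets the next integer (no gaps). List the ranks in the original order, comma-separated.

1, 6, 2, 4, 3, 5

Sorted (descending): 41, 40, 37, 28, 15, 3
No ties — each value takes its position as its rank.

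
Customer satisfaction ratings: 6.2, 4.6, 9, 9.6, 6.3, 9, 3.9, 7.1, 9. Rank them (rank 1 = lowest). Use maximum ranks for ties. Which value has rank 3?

Sorted (ascending): 3.9, 4.6, 6.2, 6.3, 7.1, 9, 9, 9, 9.6
The 3 values of 9 occupy positions 6–8 → each gets rank 8.
Rank 3 → value 6.2.

6.2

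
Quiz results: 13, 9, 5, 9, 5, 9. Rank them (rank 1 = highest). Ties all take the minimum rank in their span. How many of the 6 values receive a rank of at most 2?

4

Sorted (descending): 13, 9, 9, 9, 5, 5
The 3 values of 9 occupy positions 2–4 → each gets rank 2.
The 2 values of 5 occupy positions 5–6 → each gets rank 5.
Ranks ≤ 2: {1, 2, 2, 2} → 4 values.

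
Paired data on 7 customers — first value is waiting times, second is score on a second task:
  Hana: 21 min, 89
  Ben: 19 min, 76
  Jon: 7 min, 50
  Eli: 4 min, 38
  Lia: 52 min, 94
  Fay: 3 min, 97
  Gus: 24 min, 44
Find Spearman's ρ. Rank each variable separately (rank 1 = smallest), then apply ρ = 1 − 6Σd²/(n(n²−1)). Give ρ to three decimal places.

0.036

Ranks of variable 1: 5, 4, 3, 2, 7, 1, 6
Ranks of variable 2: 5, 4, 3, 1, 6, 7, 2
d = r₁ − r₂: 0, 0, 0, 1, 1, -6, 4
d²: 0, 0, 0, 1, 1, 36, 16; Σd² = 54
ρ = 1 − 6·54/(7·48) = 1 − 324/336 = 0.036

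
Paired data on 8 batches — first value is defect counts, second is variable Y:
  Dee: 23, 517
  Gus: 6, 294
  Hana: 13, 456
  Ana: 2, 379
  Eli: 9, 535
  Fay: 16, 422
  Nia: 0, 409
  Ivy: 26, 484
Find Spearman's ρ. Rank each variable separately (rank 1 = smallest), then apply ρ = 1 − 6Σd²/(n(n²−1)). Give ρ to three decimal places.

Ranks of variable 1: 7, 3, 5, 2, 4, 6, 1, 8
Ranks of variable 2: 7, 1, 5, 2, 8, 4, 3, 6
d = r₁ − r₂: 0, 2, 0, 0, -4, 2, -2, 2
d²: 0, 4, 0, 0, 16, 4, 4, 4; Σd² = 32
ρ = 1 − 6·32/(8·63) = 1 − 192/504 = 0.619

0.619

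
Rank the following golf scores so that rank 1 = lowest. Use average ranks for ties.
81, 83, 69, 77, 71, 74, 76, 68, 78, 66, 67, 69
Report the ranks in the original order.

11, 12, 4.5, 9, 6, 7, 8, 3, 10, 1, 2, 4.5

Sorted (ascending): 66, 67, 68, 69, 69, 71, 74, 76, 77, 78, 81, 83
The 2 values of 69 occupy positions 4–5 → average rank (4+5)/2 = 4.5.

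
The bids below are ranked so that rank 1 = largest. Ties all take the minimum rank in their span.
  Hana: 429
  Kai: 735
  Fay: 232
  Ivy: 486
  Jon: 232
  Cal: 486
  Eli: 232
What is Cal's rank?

Sorted (descending): 735, 486, 486, 429, 232, 232, 232
The 2 values of 486 occupy positions 2–3 → each gets rank 2.
The 3 values of 232 occupy positions 5–7 → each gets rank 5.
Cal has value 486 → rank 2.

2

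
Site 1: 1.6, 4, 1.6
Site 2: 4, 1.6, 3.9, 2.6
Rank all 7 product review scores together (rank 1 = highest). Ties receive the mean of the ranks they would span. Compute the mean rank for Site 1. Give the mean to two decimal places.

Sorted (descending): 4, 4, 3.9, 2.6, 1.6, 1.6, 1.6
The 2 values of 4 occupy positions 1–2 → average rank (1+2)/2 = 1.5.
The 3 values of 1.6 occupy positions 5–7 → average rank 6.
Site 1 values → pooled ranks: 1.6→6, 4→1.5, 1.6→6
Mean rank = (6 + 1.5 + 6) / 3 = 4.50

4.50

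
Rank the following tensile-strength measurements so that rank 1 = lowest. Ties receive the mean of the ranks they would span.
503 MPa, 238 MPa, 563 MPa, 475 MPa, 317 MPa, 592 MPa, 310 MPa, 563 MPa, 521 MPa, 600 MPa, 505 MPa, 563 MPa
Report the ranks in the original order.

Sorted (ascending): 238, 310, 317, 475, 503, 505, 521, 563, 563, 563, 592, 600
The 3 values of 563 occupy positions 8–10 → average rank 9.

5, 1, 9, 4, 3, 11, 2, 9, 7, 12, 6, 9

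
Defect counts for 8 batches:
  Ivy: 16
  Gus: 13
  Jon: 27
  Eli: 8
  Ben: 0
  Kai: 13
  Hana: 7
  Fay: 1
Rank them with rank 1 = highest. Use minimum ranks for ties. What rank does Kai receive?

Sorted (descending): 27, 16, 13, 13, 8, 7, 1, 0
The 2 values of 13 occupy positions 3–4 → each gets rank 3.
Kai has value 13 → rank 3.

3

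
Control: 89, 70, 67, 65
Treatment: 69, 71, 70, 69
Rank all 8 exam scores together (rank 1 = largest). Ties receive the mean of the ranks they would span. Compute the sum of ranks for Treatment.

Sorted (descending): 89, 71, 70, 70, 69, 69, 67, 65
The 2 values of 70 occupy positions 3–4 → average rank (3+4)/2 = 3.5.
The 2 values of 69 occupy positions 5–6 → average rank (5+6)/2 = 5.5.
Treatment values → pooled ranks: 69→5.5, 71→2, 70→3.5, 69→5.5
Rank sum = 5.5 + 2 + 3.5 + 5.5 = 16.5

16.5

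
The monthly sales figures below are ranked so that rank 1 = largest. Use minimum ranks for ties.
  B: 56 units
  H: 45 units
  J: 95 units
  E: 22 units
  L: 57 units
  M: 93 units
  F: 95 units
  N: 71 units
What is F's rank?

Sorted (descending): 95, 95, 93, 71, 57, 56, 45, 22
The 2 values of 95 occupy positions 1–2 → each gets rank 1.
F has value 95 units → rank 1.

1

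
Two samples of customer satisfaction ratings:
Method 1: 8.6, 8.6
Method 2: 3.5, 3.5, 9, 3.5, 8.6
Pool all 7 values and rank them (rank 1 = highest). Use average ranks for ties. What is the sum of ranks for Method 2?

Sorted (descending): 9, 8.6, 8.6, 8.6, 3.5, 3.5, 3.5
The 3 values of 8.6 occupy positions 2–4 → average rank 3.
The 3 values of 3.5 occupy positions 5–7 → average rank 6.
Method 2 values → pooled ranks: 3.5→6, 3.5→6, 9→1, 3.5→6, 8.6→3
Rank sum = 6 + 6 + 1 + 6 + 3 = 22

22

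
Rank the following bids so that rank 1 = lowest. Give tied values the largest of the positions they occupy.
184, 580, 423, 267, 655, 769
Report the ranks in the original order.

1, 4, 3, 2, 5, 6

Sorted (ascending): 184, 267, 423, 580, 655, 769
No ties — each value takes its position as its rank.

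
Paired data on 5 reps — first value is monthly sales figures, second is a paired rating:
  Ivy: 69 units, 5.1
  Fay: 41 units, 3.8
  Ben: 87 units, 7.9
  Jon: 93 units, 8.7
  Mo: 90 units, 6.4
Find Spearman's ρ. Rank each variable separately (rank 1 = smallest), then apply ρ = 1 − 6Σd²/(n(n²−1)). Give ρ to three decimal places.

0.900

Ranks of variable 1: 2, 1, 3, 5, 4
Ranks of variable 2: 2, 1, 4, 5, 3
d = r₁ − r₂: 0, 0, -1, 0, 1
d²: 0, 0, 1, 0, 1; Σd² = 2
ρ = 1 − 6·2/(5·24) = 1 − 12/120 = 0.900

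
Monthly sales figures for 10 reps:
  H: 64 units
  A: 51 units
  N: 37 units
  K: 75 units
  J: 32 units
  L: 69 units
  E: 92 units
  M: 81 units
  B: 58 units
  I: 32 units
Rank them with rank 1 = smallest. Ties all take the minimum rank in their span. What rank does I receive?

Sorted (ascending): 32, 32, 37, 51, 58, 64, 69, 75, 81, 92
The 2 values of 32 occupy positions 1–2 → each gets rank 1.
I has value 32 units → rank 1.

1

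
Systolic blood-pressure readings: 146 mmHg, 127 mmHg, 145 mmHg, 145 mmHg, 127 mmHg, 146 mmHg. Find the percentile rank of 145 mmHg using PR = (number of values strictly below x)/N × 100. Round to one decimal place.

N = 6.
Strictly below 145: 2. Equal to 145: 2.
PR = 2/6 × 100 = 33.3

33.3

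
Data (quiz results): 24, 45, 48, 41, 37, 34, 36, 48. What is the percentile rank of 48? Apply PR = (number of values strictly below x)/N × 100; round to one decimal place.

N = 8.
Strictly below 48: 6. Equal to 48: 2.
PR = 6/8 × 100 = 75.0

75.0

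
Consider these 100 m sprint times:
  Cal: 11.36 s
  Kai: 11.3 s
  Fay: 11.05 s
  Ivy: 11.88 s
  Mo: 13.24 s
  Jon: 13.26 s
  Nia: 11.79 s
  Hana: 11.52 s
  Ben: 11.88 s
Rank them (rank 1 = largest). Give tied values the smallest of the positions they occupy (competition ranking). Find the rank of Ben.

Sorted (descending): 13.26, 13.24, 11.88, 11.88, 11.79, 11.52, 11.36, 11.3, 11.05
The 2 values of 11.88 occupy positions 3–4 → each gets rank 3.
Ben has value 11.88 s → rank 3.

3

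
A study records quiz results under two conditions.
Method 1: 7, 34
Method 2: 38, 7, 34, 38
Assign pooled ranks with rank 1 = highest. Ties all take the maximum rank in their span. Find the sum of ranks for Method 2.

Sorted (descending): 38, 38, 34, 34, 7, 7
The 2 values of 38 occupy positions 1–2 → each gets rank 2.
The 2 values of 34 occupy positions 3–4 → each gets rank 4.
The 2 values of 7 occupy positions 5–6 → each gets rank 6.
Method 2 values → pooled ranks: 38→2, 7→6, 34→4, 38→2
Rank sum = 2 + 6 + 4 + 2 = 14

14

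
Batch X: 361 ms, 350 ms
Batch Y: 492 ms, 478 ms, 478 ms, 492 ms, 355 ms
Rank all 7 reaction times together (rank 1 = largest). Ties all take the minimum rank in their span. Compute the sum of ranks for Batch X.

Sorted (descending): 492, 492, 478, 478, 361, 355, 350
The 2 values of 492 occupy positions 1–2 → each gets rank 1.
The 2 values of 478 occupy positions 3–4 → each gets rank 3.
Batch X values → pooled ranks: 361→5, 350→7
Rank sum = 5 + 7 = 12

12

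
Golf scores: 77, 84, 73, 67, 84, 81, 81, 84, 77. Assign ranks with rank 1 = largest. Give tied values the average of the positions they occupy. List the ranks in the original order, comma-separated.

Sorted (descending): 84, 84, 84, 81, 81, 77, 77, 73, 67
The 3 values of 84 occupy positions 1–3 → average rank 2.
The 2 values of 81 occupy positions 4–5 → average rank (4+5)/2 = 4.5.
The 2 values of 77 occupy positions 6–7 → average rank (6+7)/2 = 6.5.

6.5, 2, 8, 9, 2, 4.5, 4.5, 2, 6.5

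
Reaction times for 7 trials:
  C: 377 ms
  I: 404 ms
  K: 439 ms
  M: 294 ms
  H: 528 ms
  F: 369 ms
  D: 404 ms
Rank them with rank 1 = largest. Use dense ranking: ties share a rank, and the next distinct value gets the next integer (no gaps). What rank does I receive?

3

Sorted (descending): 528, 439, 404, 404, 377, 369, 294
The 2 values of 404 share dense rank 3.
Remaining distinct values take the next consecutive integers.
I has value 404 ms → rank 3.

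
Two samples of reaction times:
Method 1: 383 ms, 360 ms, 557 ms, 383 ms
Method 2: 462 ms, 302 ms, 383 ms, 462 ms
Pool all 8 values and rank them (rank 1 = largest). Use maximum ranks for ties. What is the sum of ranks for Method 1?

20

Sorted (descending): 557, 462, 462, 383, 383, 383, 360, 302
The 2 values of 462 occupy positions 2–3 → each gets rank 3.
The 3 values of 383 occupy positions 4–6 → each gets rank 6.
Method 1 values → pooled ranks: 383→6, 360→7, 557→1, 383→6
Rank sum = 6 + 7 + 1 + 6 = 20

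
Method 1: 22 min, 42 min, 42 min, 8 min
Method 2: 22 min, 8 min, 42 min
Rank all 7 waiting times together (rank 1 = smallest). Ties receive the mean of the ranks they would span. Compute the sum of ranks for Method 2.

11

Sorted (ascending): 8, 8, 22, 22, 42, 42, 42
The 2 values of 8 occupy positions 1–2 → average rank (1+2)/2 = 1.5.
The 2 values of 22 occupy positions 3–4 → average rank (3+4)/2 = 3.5.
The 3 values of 42 occupy positions 5–7 → average rank 6.
Method 2 values → pooled ranks: 22→3.5, 8→1.5, 42→6
Rank sum = 3.5 + 1.5 + 6 = 11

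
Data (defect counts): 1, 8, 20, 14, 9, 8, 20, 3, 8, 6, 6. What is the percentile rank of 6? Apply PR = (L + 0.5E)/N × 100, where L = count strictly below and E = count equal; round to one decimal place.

27.3

N = 11.
Strictly below 6: 2. Equal to 6: 2.
PR = (2 + 0.5·2)/11 × 100 = 27.3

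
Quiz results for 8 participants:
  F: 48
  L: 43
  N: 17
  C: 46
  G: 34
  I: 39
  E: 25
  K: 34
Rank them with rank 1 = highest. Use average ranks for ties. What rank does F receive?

Sorted (descending): 48, 46, 43, 39, 34, 34, 25, 17
The 2 values of 34 occupy positions 5–6 → average rank (5+6)/2 = 5.5.
F has value 48 → rank 1.

1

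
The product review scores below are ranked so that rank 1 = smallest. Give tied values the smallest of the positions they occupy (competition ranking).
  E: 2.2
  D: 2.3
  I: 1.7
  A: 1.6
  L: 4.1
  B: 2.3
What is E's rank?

3

Sorted (ascending): 1.6, 1.7, 2.2, 2.3, 2.3, 4.1
The 2 values of 2.3 occupy positions 4–5 → each gets rank 4.
E has value 2.2 → rank 3.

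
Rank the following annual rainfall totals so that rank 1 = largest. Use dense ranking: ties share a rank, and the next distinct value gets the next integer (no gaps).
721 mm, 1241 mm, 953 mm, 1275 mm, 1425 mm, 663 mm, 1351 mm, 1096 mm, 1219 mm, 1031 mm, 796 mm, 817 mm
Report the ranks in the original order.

11, 4, 8, 3, 1, 12, 2, 6, 5, 7, 10, 9

Sorted (descending): 1425, 1351, 1275, 1241, 1219, 1096, 1031, 953, 817, 796, 721, 663
No ties — each value takes its position as its rank.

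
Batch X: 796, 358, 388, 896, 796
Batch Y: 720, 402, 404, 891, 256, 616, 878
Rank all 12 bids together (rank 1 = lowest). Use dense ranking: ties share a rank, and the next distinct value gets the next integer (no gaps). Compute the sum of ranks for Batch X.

Sorted (ascending): 256, 358, 388, 402, 404, 616, 720, 796, 796, 878, 891, 896
The 2 values of 796 share dense rank 8.
Remaining distinct values take the next consecutive integers.
Batch X values → pooled ranks: 796→8, 358→2, 388→3, 896→11, 796→8
Rank sum = 8 + 2 + 3 + 11 + 8 = 32

32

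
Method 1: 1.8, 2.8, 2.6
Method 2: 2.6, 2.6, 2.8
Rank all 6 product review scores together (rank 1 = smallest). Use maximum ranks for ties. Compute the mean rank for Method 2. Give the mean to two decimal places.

4.67

Sorted (ascending): 1.8, 2.6, 2.6, 2.6, 2.8, 2.8
The 3 values of 2.6 occupy positions 2–4 → each gets rank 4.
The 2 values of 2.8 occupy positions 5–6 → each gets rank 6.
Method 2 values → pooled ranks: 2.6→4, 2.6→4, 2.8→6
Mean rank = (4 + 4 + 6) / 3 = 4.67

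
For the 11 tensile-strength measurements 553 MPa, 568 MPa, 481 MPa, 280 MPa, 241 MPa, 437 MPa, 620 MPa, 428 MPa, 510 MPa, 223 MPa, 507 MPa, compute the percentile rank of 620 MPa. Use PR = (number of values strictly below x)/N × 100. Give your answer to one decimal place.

90.9

N = 11.
Strictly below 620: 10. Equal to 620: 1.
PR = 10/11 × 100 = 90.9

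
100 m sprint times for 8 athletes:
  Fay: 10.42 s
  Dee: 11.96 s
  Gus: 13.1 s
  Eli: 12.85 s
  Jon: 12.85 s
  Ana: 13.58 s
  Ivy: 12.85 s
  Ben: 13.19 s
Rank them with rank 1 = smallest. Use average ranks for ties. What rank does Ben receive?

Sorted (ascending): 10.42, 11.96, 12.85, 12.85, 12.85, 13.1, 13.19, 13.58
The 3 values of 12.85 occupy positions 3–5 → average rank 4.
Ben has value 13.19 s → rank 7.

7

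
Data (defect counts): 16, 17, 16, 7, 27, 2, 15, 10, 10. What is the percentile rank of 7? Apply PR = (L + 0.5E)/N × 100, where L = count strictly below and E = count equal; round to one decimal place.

N = 9.
Strictly below 7: 1. Equal to 7: 1.
PR = (1 + 0.5·1)/9 × 100 = 16.7

16.7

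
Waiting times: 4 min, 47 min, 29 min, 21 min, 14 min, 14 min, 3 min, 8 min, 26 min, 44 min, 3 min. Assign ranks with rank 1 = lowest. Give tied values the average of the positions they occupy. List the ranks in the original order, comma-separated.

Sorted (ascending): 3, 3, 4, 8, 14, 14, 21, 26, 29, 44, 47
The 2 values of 3 occupy positions 1–2 → average rank (1+2)/2 = 1.5.
The 2 values of 14 occupy positions 5–6 → average rank (5+6)/2 = 5.5.

3, 11, 9, 7, 5.5, 5.5, 1.5, 4, 8, 10, 1.5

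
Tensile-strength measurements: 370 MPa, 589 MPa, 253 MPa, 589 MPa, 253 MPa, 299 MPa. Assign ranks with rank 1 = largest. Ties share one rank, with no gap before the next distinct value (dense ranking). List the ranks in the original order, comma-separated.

Sorted (descending): 589, 589, 370, 299, 253, 253
The 2 values of 589 share dense rank 1.
The 2 values of 253 share dense rank 4.
Remaining distinct values take the next consecutive integers.

2, 1, 4, 1, 4, 3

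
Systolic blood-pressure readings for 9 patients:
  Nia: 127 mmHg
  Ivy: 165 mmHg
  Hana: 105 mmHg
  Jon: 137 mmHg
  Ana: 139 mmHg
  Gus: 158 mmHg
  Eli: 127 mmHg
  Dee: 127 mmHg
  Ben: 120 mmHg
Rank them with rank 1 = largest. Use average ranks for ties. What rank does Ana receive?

3

Sorted (descending): 165, 158, 139, 137, 127, 127, 127, 120, 105
The 3 values of 127 occupy positions 5–7 → average rank 6.
Ana has value 139 mmHg → rank 3.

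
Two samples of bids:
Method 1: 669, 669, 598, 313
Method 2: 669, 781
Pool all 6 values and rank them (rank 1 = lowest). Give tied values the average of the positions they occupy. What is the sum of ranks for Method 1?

Sorted (ascending): 313, 598, 669, 669, 669, 781
The 3 values of 669 occupy positions 3–5 → average rank 4.
Method 1 values → pooled ranks: 669→4, 669→4, 598→2, 313→1
Rank sum = 4 + 4 + 2 + 1 = 11

11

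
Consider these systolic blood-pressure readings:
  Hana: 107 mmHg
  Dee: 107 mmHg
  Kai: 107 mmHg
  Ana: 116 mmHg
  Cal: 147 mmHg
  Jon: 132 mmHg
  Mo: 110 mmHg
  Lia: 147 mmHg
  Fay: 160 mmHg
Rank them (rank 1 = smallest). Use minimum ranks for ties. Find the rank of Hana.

Sorted (ascending): 107, 107, 107, 110, 116, 132, 147, 147, 160
The 3 values of 107 occupy positions 1–3 → each gets rank 1.
The 2 values of 147 occupy positions 7–8 → each gets rank 7.
Hana has value 107 mmHg → rank 1.

1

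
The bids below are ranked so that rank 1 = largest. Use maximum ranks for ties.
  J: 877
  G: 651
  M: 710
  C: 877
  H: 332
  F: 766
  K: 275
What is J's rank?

2

Sorted (descending): 877, 877, 766, 710, 651, 332, 275
The 2 values of 877 occupy positions 1–2 → each gets rank 2.
J has value 877 → rank 2.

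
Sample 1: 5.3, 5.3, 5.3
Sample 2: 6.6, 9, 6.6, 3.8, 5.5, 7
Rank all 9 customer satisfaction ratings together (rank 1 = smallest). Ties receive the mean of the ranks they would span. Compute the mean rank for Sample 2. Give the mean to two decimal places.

6.00

Sorted (ascending): 3.8, 5.3, 5.3, 5.3, 5.5, 6.6, 6.6, 7, 9
The 3 values of 5.3 occupy positions 2–4 → average rank 3.
The 2 values of 6.6 occupy positions 6–7 → average rank (6+7)/2 = 6.5.
Sample 2 values → pooled ranks: 6.6→6.5, 9→9, 6.6→6.5, 3.8→1, 5.5→5, 7→8
Mean rank = (6.5 + 9 + 6.5 + 1 + 5 + 8) / 6 = 6.00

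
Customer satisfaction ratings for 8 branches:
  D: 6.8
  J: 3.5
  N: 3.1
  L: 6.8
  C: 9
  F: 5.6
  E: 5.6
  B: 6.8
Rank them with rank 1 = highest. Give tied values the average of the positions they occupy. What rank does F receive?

Sorted (descending): 9, 6.8, 6.8, 6.8, 5.6, 5.6, 3.5, 3.1
The 3 values of 6.8 occupy positions 2–4 → average rank 3.
The 2 values of 5.6 occupy positions 5–6 → average rank (5+6)/2 = 5.5.
F has value 5.6 → rank 5.5.

5.5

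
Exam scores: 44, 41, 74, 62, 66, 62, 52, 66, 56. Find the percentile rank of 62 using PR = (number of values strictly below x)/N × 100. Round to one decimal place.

N = 9.
Strictly below 62: 4. Equal to 62: 2.
PR = 4/9 × 100 = 44.4

44.4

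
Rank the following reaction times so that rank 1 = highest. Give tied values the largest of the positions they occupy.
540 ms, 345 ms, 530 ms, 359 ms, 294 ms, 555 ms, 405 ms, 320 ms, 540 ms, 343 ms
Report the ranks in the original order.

3, 7, 4, 6, 10, 1, 5, 9, 3, 8

Sorted (descending): 555, 540, 540, 530, 405, 359, 345, 343, 320, 294
The 2 values of 540 occupy positions 2–3 → each gets rank 3.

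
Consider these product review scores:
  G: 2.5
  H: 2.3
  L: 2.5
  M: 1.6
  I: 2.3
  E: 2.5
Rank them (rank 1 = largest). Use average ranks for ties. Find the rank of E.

2

Sorted (descending): 2.5, 2.5, 2.5, 2.3, 2.3, 1.6
The 3 values of 2.5 occupy positions 1–3 → average rank 2.
The 2 values of 2.3 occupy positions 4–5 → average rank (4+5)/2 = 4.5.
E has value 2.5 → rank 2.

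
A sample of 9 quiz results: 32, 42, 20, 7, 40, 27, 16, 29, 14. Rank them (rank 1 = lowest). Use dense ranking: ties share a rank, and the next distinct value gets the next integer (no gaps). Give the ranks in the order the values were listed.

Sorted (ascending): 7, 14, 16, 20, 27, 29, 32, 40, 42
No ties — each value takes its position as its rank.

7, 9, 4, 1, 8, 5, 3, 6, 2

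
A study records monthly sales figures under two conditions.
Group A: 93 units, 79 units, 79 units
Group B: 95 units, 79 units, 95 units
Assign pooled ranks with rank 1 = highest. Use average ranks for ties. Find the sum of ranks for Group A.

Sorted (descending): 95, 95, 93, 79, 79, 79
The 2 values of 95 occupy positions 1–2 → average rank (1+2)/2 = 1.5.
The 3 values of 79 occupy positions 4–6 → average rank 5.
Group A values → pooled ranks: 93→3, 79→5, 79→5
Rank sum = 3 + 5 + 5 = 13

13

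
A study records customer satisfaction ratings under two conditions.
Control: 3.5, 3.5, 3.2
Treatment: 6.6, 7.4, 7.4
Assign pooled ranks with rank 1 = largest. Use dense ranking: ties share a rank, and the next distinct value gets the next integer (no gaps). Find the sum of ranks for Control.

Sorted (descending): 7.4, 7.4, 6.6, 3.5, 3.5, 3.2
The 2 values of 7.4 share dense rank 1.
The 2 values of 3.5 share dense rank 3.
Remaining distinct values take the next consecutive integers.
Control values → pooled ranks: 3.5→3, 3.5→3, 3.2→4
Rank sum = 3 + 3 + 4 = 10

10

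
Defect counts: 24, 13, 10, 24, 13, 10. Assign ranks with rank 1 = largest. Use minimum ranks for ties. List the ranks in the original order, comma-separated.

1, 3, 5, 1, 3, 5

Sorted (descending): 24, 24, 13, 13, 10, 10
The 2 values of 24 occupy positions 1–2 → each gets rank 1.
The 2 values of 13 occupy positions 3–4 → each gets rank 3.
The 2 values of 10 occupy positions 5–6 → each gets rank 5.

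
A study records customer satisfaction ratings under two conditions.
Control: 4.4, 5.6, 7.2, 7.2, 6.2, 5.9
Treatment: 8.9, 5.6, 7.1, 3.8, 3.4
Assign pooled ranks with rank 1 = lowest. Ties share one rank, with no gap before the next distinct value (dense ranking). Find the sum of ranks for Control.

Sorted (ascending): 3.4, 3.8, 4.4, 5.6, 5.6, 5.9, 6.2, 7.1, 7.2, 7.2, 8.9
The 2 values of 5.6 share dense rank 4.
The 2 values of 7.2 share dense rank 8.
Remaining distinct values take the next consecutive integers.
Control values → pooled ranks: 4.4→3, 5.6→4, 7.2→8, 7.2→8, 6.2→6, 5.9→5
Rank sum = 3 + 4 + 8 + 8 + 6 + 5 = 34

34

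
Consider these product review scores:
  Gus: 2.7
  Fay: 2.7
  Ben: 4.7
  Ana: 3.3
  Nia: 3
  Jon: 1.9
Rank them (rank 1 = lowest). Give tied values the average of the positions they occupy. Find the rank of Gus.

Sorted (ascending): 1.9, 2.7, 2.7, 3, 3.3, 4.7
The 2 values of 2.7 occupy positions 2–3 → average rank (2+3)/2 = 2.5.
Gus has value 2.7 → rank 2.5.

2.5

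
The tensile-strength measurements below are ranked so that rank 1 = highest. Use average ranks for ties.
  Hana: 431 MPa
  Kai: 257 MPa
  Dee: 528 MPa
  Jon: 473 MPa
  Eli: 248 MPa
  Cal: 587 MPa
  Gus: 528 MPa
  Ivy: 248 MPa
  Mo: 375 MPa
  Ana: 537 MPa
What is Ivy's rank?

9.5

Sorted (descending): 587, 537, 528, 528, 473, 431, 375, 257, 248, 248
The 2 values of 528 occupy positions 3–4 → average rank (3+4)/2 = 3.5.
The 2 values of 248 occupy positions 9–10 → average rank (9+10)/2 = 9.5.
Ivy has value 248 MPa → rank 9.5.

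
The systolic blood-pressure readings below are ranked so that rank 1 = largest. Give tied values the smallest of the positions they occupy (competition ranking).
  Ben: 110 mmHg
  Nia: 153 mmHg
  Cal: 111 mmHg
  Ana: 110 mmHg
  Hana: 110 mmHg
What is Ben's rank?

3

Sorted (descending): 153, 111, 110, 110, 110
The 3 values of 110 occupy positions 3–5 → each gets rank 3.
Ben has value 110 mmHg → rank 3.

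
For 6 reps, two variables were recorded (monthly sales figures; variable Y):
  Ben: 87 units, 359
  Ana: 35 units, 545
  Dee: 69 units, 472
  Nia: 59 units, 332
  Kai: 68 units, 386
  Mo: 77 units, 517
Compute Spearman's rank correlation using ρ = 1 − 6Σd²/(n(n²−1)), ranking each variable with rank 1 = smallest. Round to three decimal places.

Ranks of variable 1: 6, 1, 4, 2, 3, 5
Ranks of variable 2: 2, 6, 4, 1, 3, 5
d = r₁ − r₂: 4, -5, 0, 1, 0, 0
d²: 16, 25, 0, 1, 0, 0; Σd² = 42
ρ = 1 − 6·42/(6·35) = 1 − 252/210 = -0.200

-0.200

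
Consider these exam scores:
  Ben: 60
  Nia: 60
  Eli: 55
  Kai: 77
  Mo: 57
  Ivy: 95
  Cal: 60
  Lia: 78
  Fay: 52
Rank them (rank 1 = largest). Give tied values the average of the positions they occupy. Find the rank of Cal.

Sorted (descending): 95, 78, 77, 60, 60, 60, 57, 55, 52
The 3 values of 60 occupy positions 4–6 → average rank 5.
Cal has value 60 → rank 5.

5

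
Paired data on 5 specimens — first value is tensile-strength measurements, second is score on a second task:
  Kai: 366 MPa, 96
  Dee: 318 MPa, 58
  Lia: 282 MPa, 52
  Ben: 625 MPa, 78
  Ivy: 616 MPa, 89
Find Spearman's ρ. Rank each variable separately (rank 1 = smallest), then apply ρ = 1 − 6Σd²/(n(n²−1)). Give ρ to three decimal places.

Ranks of variable 1: 3, 2, 1, 5, 4
Ranks of variable 2: 5, 2, 1, 3, 4
d = r₁ − r₂: -2, 0, 0, 2, 0
d²: 4, 0, 0, 4, 0; Σd² = 8
ρ = 1 − 6·8/(5·24) = 1 − 48/120 = 0.600

0.600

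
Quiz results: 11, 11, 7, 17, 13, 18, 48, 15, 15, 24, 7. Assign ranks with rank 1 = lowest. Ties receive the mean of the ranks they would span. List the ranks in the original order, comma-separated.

Sorted (ascending): 7, 7, 11, 11, 13, 15, 15, 17, 18, 24, 48
The 2 values of 7 occupy positions 1–2 → average rank (1+2)/2 = 1.5.
The 2 values of 11 occupy positions 3–4 → average rank (3+4)/2 = 3.5.
The 2 values of 15 occupy positions 6–7 → average rank (6+7)/2 = 6.5.

3.5, 3.5, 1.5, 8, 5, 9, 11, 6.5, 6.5, 10, 1.5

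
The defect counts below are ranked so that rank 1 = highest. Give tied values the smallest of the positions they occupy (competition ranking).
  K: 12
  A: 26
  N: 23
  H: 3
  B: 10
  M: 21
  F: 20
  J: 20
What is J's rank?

Sorted (descending): 26, 23, 21, 20, 20, 12, 10, 3
The 2 values of 20 occupy positions 4–5 → each gets rank 4.
J has value 20 → rank 4.

4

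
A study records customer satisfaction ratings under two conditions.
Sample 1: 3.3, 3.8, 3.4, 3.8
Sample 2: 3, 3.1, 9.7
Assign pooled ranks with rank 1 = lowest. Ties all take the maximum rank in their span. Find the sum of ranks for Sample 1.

19

Sorted (ascending): 3, 3.1, 3.3, 3.4, 3.8, 3.8, 9.7
The 2 values of 3.8 occupy positions 5–6 → each gets rank 6.
Sample 1 values → pooled ranks: 3.3→3, 3.8→6, 3.4→4, 3.8→6
Rank sum = 3 + 6 + 4 + 6 = 19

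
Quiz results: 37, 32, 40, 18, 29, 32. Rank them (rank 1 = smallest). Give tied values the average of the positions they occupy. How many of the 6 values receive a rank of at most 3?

2

Sorted (ascending): 18, 29, 32, 32, 37, 40
The 2 values of 32 occupy positions 3–4 → average rank (3+4)/2 = 3.5.
Ranks ≤ 3: {1, 2} → 2 values.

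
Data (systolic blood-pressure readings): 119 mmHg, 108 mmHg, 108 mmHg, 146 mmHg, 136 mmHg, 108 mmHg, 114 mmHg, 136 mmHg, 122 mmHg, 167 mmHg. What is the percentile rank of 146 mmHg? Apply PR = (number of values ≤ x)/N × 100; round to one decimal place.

90.0

N = 10.
Strictly below 146: 8. Equal to 146: 1.
PR = 9/10 × 100 = 90.0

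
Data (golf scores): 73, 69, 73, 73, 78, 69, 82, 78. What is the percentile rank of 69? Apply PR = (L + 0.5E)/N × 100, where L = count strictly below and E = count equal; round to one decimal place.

12.5

N = 8.
Strictly below 69: 0. Equal to 69: 2.
PR = (0 + 0.5·2)/8 × 100 = 12.5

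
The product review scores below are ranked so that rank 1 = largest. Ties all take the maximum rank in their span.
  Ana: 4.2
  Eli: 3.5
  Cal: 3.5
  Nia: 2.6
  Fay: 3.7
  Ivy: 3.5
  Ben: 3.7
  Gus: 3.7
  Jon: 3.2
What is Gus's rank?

Sorted (descending): 4.2, 3.7, 3.7, 3.7, 3.5, 3.5, 3.5, 3.2, 2.6
The 3 values of 3.7 occupy positions 2–4 → each gets rank 4.
The 3 values of 3.5 occupy positions 5–7 → each gets rank 7.
Gus has value 3.7 → rank 4.

4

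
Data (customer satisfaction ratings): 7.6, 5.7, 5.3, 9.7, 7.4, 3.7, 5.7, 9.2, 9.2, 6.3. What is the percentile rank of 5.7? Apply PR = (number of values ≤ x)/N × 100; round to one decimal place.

40.0

N = 10.
Strictly below 5.7: 2. Equal to 5.7: 2.
PR = 4/10 × 100 = 40.0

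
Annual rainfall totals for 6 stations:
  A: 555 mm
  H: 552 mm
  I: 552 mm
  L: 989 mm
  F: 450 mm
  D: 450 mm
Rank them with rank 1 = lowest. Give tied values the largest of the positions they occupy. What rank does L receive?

Sorted (ascending): 450, 450, 552, 552, 555, 989
The 2 values of 450 occupy positions 1–2 → each gets rank 2.
The 2 values of 552 occupy positions 3–4 → each gets rank 4.
L has value 989 mm → rank 6.

6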